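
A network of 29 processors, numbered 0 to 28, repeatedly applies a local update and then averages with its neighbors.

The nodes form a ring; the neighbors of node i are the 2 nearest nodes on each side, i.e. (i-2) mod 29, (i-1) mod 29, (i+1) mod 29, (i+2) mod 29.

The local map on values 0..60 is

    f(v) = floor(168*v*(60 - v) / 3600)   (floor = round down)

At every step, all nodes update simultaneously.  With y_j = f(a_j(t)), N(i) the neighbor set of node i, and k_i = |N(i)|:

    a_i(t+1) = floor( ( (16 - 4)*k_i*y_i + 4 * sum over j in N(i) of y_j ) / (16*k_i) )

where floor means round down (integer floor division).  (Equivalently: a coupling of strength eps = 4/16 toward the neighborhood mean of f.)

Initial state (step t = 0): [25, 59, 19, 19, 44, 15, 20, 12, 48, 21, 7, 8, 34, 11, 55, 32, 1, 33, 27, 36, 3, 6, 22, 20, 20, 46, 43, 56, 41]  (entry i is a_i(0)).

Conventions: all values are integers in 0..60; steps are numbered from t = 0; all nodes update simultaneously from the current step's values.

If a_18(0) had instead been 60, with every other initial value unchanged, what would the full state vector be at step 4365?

Simulating step by step:
t=0: [25, 59, 19, 19, 44, 15, 20, 12, 48, 21, 7, 8, 34, 11, 55, 32, 1, 33, 60, 36, 3, 6, 22, 20, 20, 46, 43, 56, 41]
t=1: [35, 10, 33, 33, 32, 31, 34, 27, 26, 34, 20, 21, 35, 25, 15, 35, 7, 35, 5, 33, 11, 18, 35, 35, 36, 29, 32, 16, 32]
t=2: [38, 27, 39, 39, 41, 41, 41, 41, 40, 40, 37, 38, 39, 39, 31, 38, 20, 36, 16, 37, 26, 35, 38, 39, 40, 40, 40, 34, 39]
t=3: [39, 40, 38, 37, 36, 36, 36, 36, 37, 37, 38, 38, 38, 38, 40, 39, 37, 39, 33, 38, 40, 39, 39, 38, 37, 37, 37, 40, 38]
t=4: [38, 37, 38, 39, 39, 39, 39, 39, 39, 39, 39, 39, 38, 38, 37, 38, 38, 38, 40, 38, 37, 38, 38, 38, 38, 38, 38, 37, 38]
t=5: [39, 38, 38, 38, 38, 38, 38, 38, 38, 38, 38, 38, 38, 38, 39, 39, 38, 38, 37, 38, 38, 39, 39, 39, 39, 39, 39, 39, 39]
t=6: [38, 38, 38, 39, 39, 39, 39, 39, 39, 39, 39, 39, 38, 38, 38, 38, 38, 38, 39, 38, 38, 38, 38, 38, 38, 38, 38, 38, 38]
t=7: [39, 38, 38, 38, 38, 38, 38, 38, 38, 38, 38, 38, 38, 38, 39, 39, 38, 38, 38, 38, 38, 39, 39, 39, 39, 39, 39, 39, 39]
t=8: [38, 38, 38, 39, 39, 39, 39, 39, 39, 39, 39, 39, 38, 38, 38, 38, 38, 38, 39, 38, 38, 38, 38, 38, 38, 38, 38, 38, 38]

Answer: [39, 38, 38, 38, 38, 38, 38, 38, 38, 38, 38, 38, 38, 38, 39, 39, 38, 38, 38, 38, 38, 39, 39, 39, 39, 39, 39, 39, 39]
Key observation: The state at step 6, [38, 38, 38, 39, 39, 39, 39, 39, 39, 39, 39, 39, 38, 38, 38, 38, 38, 38, 39, 38, 38, 38, 38, 38, 38, 38, 38, 38, 38], reappears at step 8: the system is in a cycle of period 2 from step 6 on.  Therefore the state at step 4365 equals the state at step 6 + ((4365 - 6) mod 2) = 7, which is [39, 38, 38, 38, 38, 38, 38, 38, 38, 38, 38, 38, 38, 38, 39, 39, 38, 38, 38, 38, 38, 39, 39, 39, 39, 39, 39, 39, 39].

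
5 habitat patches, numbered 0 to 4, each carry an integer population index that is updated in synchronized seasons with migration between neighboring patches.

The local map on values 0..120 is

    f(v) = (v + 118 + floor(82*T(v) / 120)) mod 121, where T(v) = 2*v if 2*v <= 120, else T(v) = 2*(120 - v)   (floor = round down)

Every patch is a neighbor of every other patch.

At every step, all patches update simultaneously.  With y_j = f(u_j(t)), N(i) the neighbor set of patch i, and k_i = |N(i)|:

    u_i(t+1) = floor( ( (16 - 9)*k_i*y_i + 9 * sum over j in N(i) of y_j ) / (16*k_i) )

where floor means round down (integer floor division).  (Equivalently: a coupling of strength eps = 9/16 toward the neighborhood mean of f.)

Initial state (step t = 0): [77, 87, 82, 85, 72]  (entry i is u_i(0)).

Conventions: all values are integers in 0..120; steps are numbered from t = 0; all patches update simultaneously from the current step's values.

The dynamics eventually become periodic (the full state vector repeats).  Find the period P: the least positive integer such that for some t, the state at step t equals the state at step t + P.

Answer: 7
Key observation: The state at step 5, [7, 7, 7, 7, 7], reappears at step 12 — and no state repeats earlier — so the cycle the system enters has period 7.

Derivation:
t=0: [77, 87, 82, 85, 72]
t=1: [10, 9, 9, 9, 10]
t=2: [19, 18, 18, 18, 19]
t=3: [40, 39, 39, 39, 40]
t=4: [90, 89, 89, 89, 90]
t=5: [7, 7, 7, 7, 7]
t=6: [13, 13, 13, 13, 13]
t=7: [27, 27, 27, 27, 27]
t=8: [60, 60, 60, 60, 60]
t=9: [18, 18, 18, 18, 18]
t=10: [39, 39, 39, 39, 39]
t=11: [89, 89, 89, 89, 89]
t=12: [7, 7, 7, 7, 7]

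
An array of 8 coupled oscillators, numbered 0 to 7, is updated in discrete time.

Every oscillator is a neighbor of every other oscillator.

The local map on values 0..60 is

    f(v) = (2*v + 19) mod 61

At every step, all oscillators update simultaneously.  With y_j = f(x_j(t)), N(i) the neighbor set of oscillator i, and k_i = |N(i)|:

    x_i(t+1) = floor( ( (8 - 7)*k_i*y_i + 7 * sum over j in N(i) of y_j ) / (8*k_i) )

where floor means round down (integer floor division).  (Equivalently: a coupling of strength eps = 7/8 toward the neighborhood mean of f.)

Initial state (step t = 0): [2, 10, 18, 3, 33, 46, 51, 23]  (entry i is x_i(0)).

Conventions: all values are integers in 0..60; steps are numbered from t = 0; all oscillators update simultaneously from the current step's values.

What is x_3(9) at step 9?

Simulating step by step:
t=0: [2, 10, 18, 3, 33, 46, 51, 23]
t=1: [35, 35, 35, 35, 35, 35, 35, 35]
t=2: [28, 28, 28, 28, 28, 28, 28, 28]
t=3: [14, 14, 14, 14, 14, 14, 14, 14]
t=4: [47, 47, 47, 47, 47, 47, 47, 47]
t=5: [52, 52, 52, 52, 52, 52, 52, 52]
t=6: [1, 1, 1, 1, 1, 1, 1, 1]
t=7: [21, 21, 21, 21, 21, 21, 21, 21]
t=8: [0, 0, 0, 0, 0, 0, 0, 0]
t=9: [19, 19, 19, 19, 19, 19, 19, 19]

Answer: x_3(9) = 19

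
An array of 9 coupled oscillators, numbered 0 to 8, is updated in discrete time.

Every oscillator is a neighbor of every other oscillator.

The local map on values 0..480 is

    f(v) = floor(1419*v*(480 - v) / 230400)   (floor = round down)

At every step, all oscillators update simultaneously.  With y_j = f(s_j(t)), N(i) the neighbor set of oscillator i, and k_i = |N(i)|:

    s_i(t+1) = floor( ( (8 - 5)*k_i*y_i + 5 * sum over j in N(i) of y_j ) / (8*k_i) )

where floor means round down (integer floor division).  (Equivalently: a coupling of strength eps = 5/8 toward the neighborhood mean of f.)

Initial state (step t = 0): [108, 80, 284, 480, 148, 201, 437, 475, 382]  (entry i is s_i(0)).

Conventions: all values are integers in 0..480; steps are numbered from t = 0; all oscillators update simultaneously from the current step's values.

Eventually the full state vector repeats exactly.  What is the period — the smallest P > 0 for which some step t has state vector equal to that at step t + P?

Answer: 2
Key observation: The state at step 28, [321, 321, 321, 321, 321, 321, 321, 321, 321], reappears at step 30 — and no state repeats earlier — so the cycle the system enters has period 2.

Derivation:
t=0: [108, 80, 284, 480, 148, 201, 437, 475, 382]
t=1: [213, 198, 241, 140, 229, 242, 174, 144, 208]
t=2: [339, 337, 341, 322, 341, 341, 333, 324, 339]
t=3: [296, 297, 295, 302, 295, 295, 298, 301, 296]
t=4: [334, 334, 334, 333, 334, 334, 334, 333, 334]
t=5: [300, 300, 300, 300, 300, 300, 300, 300, 300]
t=6: [332, 332, 332, 332, 332, 332, 332, 332, 332]
t=7: [302, 302, 302, 302, 302, 302, 302, 302, 302]
t=8: [331, 331, 331, 331, 331, 331, 331, 331, 331]
t=9: [303, 303, 303, 303, 303, 303, 303, 303, 303]
t=10: [330, 330, 330, 330, 330, 330, 330, 330, 330]
t=11: [304, 304, 304, 304, 304, 304, 304, 304, 304]
t=12: [329, 329, 329, 329, 329, 329, 329, 329, 329]
t=13: [305, 305, 305, 305, 305, 305, 305, 305, 305]
t=14: [328, 328, 328, 328, 328, 328, 328, 328, 328]
t=15: [307, 307, 307, 307, 307, 307, 307, 307, 307]
t=16: [327, 327, 327, 327, 327, 327, 327, 327, 327]
t=17: [308, 308, 308, 308, 308, 308, 308, 308, 308]
t=18: [326, 326, 326, 326, 326, 326, 326, 326, 326]
t=19: [309, 309, 309, 309, 309, 309, 309, 309, 309]
t=20: [325, 325, 325, 325, 325, 325, 325, 325, 325]
t=21: [310, 310, 310, 310, 310, 310, 310, 310, 310]
t=22: [324, 324, 324, 324, 324, 324, 324, 324, 324]
t=23: [311, 311, 311, 311, 311, 311, 311, 311, 311]
t=24: [323, 323, 323, 323, 323, 323, 323, 323, 323]
t=25: [312, 312, 312, 312, 312, 312, 312, 312, 312]
t=26: [322, 322, 322, 322, 322, 322, 322, 322, 322]
t=27: [313, 313, 313, 313, 313, 313, 313, 313, 313]
t=28: [321, 321, 321, 321, 321, 321, 321, 321, 321]
t=29: [314, 314, 314, 314, 314, 314, 314, 314, 314]
t=30: [321, 321, 321, 321, 321, 321, 321, 321, 321]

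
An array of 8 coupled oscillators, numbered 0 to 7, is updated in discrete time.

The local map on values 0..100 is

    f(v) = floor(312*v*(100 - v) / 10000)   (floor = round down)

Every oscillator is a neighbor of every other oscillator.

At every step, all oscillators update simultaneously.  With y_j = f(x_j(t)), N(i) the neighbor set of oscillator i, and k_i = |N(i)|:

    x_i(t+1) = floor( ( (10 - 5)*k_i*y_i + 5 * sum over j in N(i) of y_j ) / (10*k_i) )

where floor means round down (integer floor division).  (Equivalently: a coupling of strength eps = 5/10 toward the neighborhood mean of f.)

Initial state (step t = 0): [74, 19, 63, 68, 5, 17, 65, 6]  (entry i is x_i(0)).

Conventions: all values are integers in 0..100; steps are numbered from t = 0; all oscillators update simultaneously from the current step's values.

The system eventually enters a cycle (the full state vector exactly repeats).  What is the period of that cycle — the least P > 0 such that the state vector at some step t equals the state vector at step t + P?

Simulating step by step:
t=0: [74, 19, 63, 68, 5, 17, 65, 6]
t=1: [53, 48, 58, 56, 34, 46, 58, 35]
t=2: [75, 75, 75, 75, 72, 75, 75, 72]
t=3: [58, 58, 58, 58, 60, 58, 58, 60]
t=4: [75, 75, 75, 75, 74, 75, 75, 74]
t=5: [58, 58, 58, 58, 59, 58, 58, 59]
t=6: [75, 75, 75, 75, 75, 75, 75, 75]
t=7: [58, 58, 58, 58, 58, 58, 58, 58]
t=8: [76, 76, 76, 76, 76, 76, 76, 76]
t=9: [56, 56, 56, 56, 56, 56, 56, 56]
t=10: [76, 76, 76, 76, 76, 76, 76, 76]

Answer: 2
Key observation: The state at step 8, [76, 76, 76, 76, 76, 76, 76, 76], reappears at step 10 — and no state repeats earlier — so the cycle the system enters has period 2.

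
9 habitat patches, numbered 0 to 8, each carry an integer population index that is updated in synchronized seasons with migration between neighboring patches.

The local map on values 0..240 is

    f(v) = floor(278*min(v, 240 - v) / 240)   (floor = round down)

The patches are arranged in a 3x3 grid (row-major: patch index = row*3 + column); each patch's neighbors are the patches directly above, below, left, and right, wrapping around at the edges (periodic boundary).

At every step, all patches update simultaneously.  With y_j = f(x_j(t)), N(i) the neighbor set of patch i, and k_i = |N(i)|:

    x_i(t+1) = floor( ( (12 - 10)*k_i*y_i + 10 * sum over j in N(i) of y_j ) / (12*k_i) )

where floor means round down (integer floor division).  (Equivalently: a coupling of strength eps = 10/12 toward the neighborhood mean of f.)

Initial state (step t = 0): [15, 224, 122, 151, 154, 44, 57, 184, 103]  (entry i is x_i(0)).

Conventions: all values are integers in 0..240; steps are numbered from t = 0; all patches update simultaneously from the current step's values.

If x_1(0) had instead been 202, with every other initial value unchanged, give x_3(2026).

Simulating step by step:
t=0: [15, 202, 122, 151, 154, 44, 57, 184, 103]
t=1: [75, 73, 70, 65, 70, 103, 74, 79, 85]
t=2: [82, 84, 94, 89, 90, 89, 87, 87, 94]
t=3: [100, 100, 101, 100, 101, 105, 101, 101, 103]
t=4: [115, 115, 117, 116, 116, 117, 116, 116, 117]
t=5: [133, 133, 134, 134, 134, 134, 134, 134, 134]
t=6: [122, 122, 122, 122, 122, 122, 122, 122, 122]
t=7: [136, 136, 136, 136, 136, 136, 136, 136, 136]
t=8: [120, 120, 120, 120, 120, 120, 120, 120, 120]
t=9: [139, 139, 139, 139, 139, 139, 139, 139, 139]
t=10: [116, 116, 116, 116, 116, 116, 116, 116, 116]
t=11: [134, 134, 134, 134, 134, 134, 134, 134, 134]
t=12: [122, 122, 122, 122, 122, 122, 122, 122, 122]

Answer: x_3(2026) = 116
Key observation: The state at step 6, [122, 122, 122, 122, 122, 122, 122, 122, 122], reappears at step 12: the system is in a cycle of period 6 from step 6 on.  Therefore the state at step 2026 equals the state at step 6 + ((2026 - 6) mod 6) = 10, which is [116, 116, 116, 116, 116, 116, 116, 116, 116].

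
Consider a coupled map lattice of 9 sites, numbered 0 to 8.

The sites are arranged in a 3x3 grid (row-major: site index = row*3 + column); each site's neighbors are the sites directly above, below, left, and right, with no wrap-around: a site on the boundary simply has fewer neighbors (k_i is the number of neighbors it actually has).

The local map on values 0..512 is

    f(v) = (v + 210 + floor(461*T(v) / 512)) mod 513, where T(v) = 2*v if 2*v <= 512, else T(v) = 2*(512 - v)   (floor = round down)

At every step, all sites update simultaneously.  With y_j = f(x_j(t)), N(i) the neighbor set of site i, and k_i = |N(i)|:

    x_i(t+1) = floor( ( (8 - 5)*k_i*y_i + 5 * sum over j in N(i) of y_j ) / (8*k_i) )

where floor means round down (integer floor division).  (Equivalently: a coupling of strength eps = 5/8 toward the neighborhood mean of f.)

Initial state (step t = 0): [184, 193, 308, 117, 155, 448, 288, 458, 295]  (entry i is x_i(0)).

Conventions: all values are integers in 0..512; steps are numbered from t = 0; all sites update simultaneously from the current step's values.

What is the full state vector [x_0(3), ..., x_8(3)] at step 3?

Simulating step by step:
t=0: [184, 193, 308, 117, 155, 448, 288, 458, 295]
t=1: [161, 237, 294, 161, 169, 281, 231, 282, 303]
t=2: [213, 280, 378, 192, 265, 340, 297, 332, 386]
t=3: [306, 359, 349, 312, 359, 344, 326, 360, 334]

Answer: [306, 359, 349, 312, 359, 344, 326, 360, 334]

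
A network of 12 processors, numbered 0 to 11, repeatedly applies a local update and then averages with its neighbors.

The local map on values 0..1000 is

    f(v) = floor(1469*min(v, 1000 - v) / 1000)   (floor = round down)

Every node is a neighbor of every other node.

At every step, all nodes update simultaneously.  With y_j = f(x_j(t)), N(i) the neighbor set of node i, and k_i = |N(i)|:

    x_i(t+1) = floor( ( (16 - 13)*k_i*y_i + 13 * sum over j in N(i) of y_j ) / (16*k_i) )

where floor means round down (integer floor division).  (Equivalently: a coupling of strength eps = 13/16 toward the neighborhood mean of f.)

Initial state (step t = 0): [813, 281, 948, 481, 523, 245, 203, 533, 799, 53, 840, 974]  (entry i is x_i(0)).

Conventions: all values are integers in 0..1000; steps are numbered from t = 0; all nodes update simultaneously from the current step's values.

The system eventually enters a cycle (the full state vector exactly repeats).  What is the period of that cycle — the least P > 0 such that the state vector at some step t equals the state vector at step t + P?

Simulating step by step:
t=0: [813, 281, 948, 481, 523, 245, 203, 533, 799, 53, 840, 974]
t=1: [338, 353, 315, 387, 386, 347, 340, 384, 340, 315, 333, 311]
t=2: [506, 508, 502, 514, 514, 507, 506, 513, 506, 502, 505, 501]
t=3: [723, 723, 724, 722, 722, 723, 723, 722, 723, 724, 724, 724]
t=4: [406, 406, 406, 406, 406, 406, 406, 406, 406, 406, 406, 406]
t=5: [596, 596, 596, 596, 596, 596, 596, 596, 596, 596, 596, 596]
t=6: [593, 593, 593, 593, 593, 593, 593, 593, 593, 593, 593, 593]
t=7: [597, 597, 597, 597, 597, 597, 597, 597, 597, 597, 597, 597]
t=8: [592, 592, 592, 592, 592, 592, 592, 592, 592, 592, 592, 592]
t=9: [599, 599, 599, 599, 599, 599, 599, 599, 599, 599, 599, 599]
t=10: [589, 589, 589, 589, 589, 589, 589, 589, 589, 589, 589, 589]
t=11: [603, 603, 603, 603, 603, 603, 603, 603, 603, 603, 603, 603]
t=12: [583, 583, 583, 583, 583, 583, 583, 583, 583, 583, 583, 583]
t=13: [612, 612, 612, 612, 612, 612, 612, 612, 612, 612, 612, 612]
t=14: [569, 569, 569, 569, 569, 569, 569, 569, 569, 569, 569, 569]
t=15: [633, 633, 633, 633, 633, 633, 633, 633, 633, 633, 633, 633]
t=16: [539, 539, 539, 539, 539, 539, 539, 539, 539, 539, 539, 539]
t=17: [677, 677, 677, 677, 677, 677, 677, 677, 677, 677, 677, 677]
t=18: [474, 474, 474, 474, 474, 474, 474, 474, 474, 474, 474, 474]
t=19: [696, 696, 696, 696, 696, 696, 696, 696, 696, 696, 696, 696]
t=20: [446, 446, 446, 446, 446, 446, 446, 446, 446, 446, 446, 446]
t=21: [655, 655, 655, 655, 655, 655, 655, 655, 655, 655, 655, 655]
t=22: [506, 506, 506, 506, 506, 506, 506, 506, 506, 506, 506, 506]
t=23: [725, 725, 725, 725, 725, 725, 725, 725, 725, 725, 725, 725]
t=24: [403, 403, 403, 403, 403, 403, 403, 403, 403, 403, 403, 403]
t=25: [592, 592, 592, 592, 592, 592, 592, 592, 592, 592, 592, 592]

Answer: 17
Key observation: The state at step 8, [592, 592, 592, 592, 592, 592, 592, 592, 592, 592, 592, 592], reappears at step 25 — and no state repeats earlier — so the cycle the system enters has period 17.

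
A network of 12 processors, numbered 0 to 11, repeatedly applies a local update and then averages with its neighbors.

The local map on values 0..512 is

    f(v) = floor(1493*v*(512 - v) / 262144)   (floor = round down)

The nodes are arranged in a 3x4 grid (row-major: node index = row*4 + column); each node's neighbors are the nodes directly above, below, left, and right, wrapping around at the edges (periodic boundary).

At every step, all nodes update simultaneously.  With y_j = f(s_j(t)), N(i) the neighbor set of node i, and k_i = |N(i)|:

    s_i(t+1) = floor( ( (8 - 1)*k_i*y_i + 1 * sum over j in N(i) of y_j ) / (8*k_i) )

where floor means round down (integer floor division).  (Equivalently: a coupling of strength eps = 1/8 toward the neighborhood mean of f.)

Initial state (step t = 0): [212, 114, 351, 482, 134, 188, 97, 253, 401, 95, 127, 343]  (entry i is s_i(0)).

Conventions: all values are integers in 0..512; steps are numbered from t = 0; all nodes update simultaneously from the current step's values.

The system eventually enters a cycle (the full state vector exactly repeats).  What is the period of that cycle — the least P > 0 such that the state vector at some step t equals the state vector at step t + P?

Simulating step by step:
t=0: [212, 114, 351, 482, 134, 188, 97, 253, 401, 95, 127, 343]
t=1: [344, 264, 307, 115, 293, 334, 241, 355, 259, 232, 277, 319]
t=2: [330, 369, 356, 269, 361, 341, 367, 319, 370, 368, 369, 347]
t=3: [339, 302, 316, 367, 312, 328, 305, 347, 301, 301, 301, 326]
t=4: [335, 359, 351, 307, 353, 345, 357, 327, 359, 360, 360, 344]
t=5: [335, 313, 321, 354, 320, 326, 316, 342, 313, 311, 312, 329]
t=6: [337, 353, 348, 320, 348, 345, 351, 332, 353, 355, 354, 341]
t=7: [334, 319, 325, 347, 325, 327, 321, 338, 320, 317, 318, 331]
t=8: [338, 349, 345, 327, 345, 344, 348, 334, 348, 351, 350, 340]
t=9: [333, 323, 328, 342, 328, 328, 325, 337, 325, 321, 322, 332]
t=10: [339, 346, 343, 332, 342, 343, 345, 335, 345, 348, 347, 340]
t=11: [333, 327, 330, 339, 331, 329, 328, 336, 328, 325, 326, 332]
t=12: [339, 343, 341, 334, 340, 342, 342, 336, 342, 345, 344, 339]
t=13: [333, 330, 332, 337, 333, 330, 331, 335, 331, 328, 329, 333]
t=14: [339, 341, 340, 335, 339, 341, 340, 337, 340, 342, 341, 338]
t=15: [334, 332, 333, 336, 333, 332, 333, 334, 333, 331, 332, 334]
t=16: [338, 339, 338, 336, 338, 339, 339, 338, 339, 340, 339, 338]
t=17: [334, 333, 334, 335, 334, 333, 334, 334, 333, 333, 333, 334]
t=18: [338, 338, 338, 337, 338, 338, 338, 337, 338, 339, 338, 338]
t=19: [334, 334, 334, 334, 334, 334, 334, 334, 334, 334, 334, 334]
t=20: [338, 338, 338, 338, 338, 338, 338, 338, 338, 338, 338, 338]
t=21: [334, 334, 334, 334, 334, 334, 334, 334, 334, 334, 334, 334]

Answer: 2
Key observation: The state at step 19, [334, 334, 334, 334, 334, 334, 334, 334, 334, 334, 334, 334], reappears at step 21 — and no state repeats earlier — so the cycle the system enters has period 2.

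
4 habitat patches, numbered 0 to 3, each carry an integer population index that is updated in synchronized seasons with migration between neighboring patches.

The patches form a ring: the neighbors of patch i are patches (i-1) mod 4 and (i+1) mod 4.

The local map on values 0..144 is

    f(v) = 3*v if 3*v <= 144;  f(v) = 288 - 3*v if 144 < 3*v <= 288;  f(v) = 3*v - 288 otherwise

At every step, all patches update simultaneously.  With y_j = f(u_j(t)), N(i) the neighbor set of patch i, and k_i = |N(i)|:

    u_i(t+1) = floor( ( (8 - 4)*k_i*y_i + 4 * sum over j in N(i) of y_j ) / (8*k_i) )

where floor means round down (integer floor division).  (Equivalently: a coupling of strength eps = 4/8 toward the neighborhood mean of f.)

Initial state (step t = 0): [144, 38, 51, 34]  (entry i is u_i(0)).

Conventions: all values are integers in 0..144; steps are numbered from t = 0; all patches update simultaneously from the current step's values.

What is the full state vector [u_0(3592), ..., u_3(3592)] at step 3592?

Simulating step by step:
t=0: [144, 38, 51, 34]
t=1: [126, 126, 121, 120]
t=2: [85, 86, 78, 77]
t=3: [38, 36, 48, 50]
t=4: [118, 118, 133, 133]
t=5: [77, 77, 99, 99]
t=6: [45, 45, 21, 21]
t=7: [117, 117, 81, 81]
t=8: [58, 58, 49, 49]
t=9: [120, 120, 134, 134]
t=10: [82, 82, 103, 103]
t=11: [36, 36, 26, 26]
t=12: [100, 100, 85, 85]
t=13: [17, 17, 27, 27]
t=14: [58, 58, 73, 73]
t=15: [102, 102, 80, 80]
t=16: [25, 25, 40, 40]
t=17: [86, 86, 108, 108]
t=18: [31, 31, 34, 34]
t=19: [95, 95, 99, 99]
t=20: [4, 4, 7, 7]
t=21: [14, 14, 18, 18]
t=22: [45, 45, 51, 51]
t=23: [135, 135, 135, 135]
t=24: [117, 117, 117, 117]
t=25: [63, 63, 63, 63]
t=26: [99, 99, 99, 99]
t=27: [9, 9, 9, 9]
t=28: [27, 27, 27, 27]
t=29: [81, 81, 81, 81]
t=30: [45, 45, 45, 45]
t=31: [135, 135, 135, 135]

Answer: [117, 117, 117, 117]
Key observation: The state at step 23, [135, 135, 135, 135], reappears at step 31: the system is in a cycle of period 8 from step 23 on.  Therefore the state at step 3592 equals the state at step 23 + ((3592 - 23) mod 8) = 24, which is [117, 117, 117, 117].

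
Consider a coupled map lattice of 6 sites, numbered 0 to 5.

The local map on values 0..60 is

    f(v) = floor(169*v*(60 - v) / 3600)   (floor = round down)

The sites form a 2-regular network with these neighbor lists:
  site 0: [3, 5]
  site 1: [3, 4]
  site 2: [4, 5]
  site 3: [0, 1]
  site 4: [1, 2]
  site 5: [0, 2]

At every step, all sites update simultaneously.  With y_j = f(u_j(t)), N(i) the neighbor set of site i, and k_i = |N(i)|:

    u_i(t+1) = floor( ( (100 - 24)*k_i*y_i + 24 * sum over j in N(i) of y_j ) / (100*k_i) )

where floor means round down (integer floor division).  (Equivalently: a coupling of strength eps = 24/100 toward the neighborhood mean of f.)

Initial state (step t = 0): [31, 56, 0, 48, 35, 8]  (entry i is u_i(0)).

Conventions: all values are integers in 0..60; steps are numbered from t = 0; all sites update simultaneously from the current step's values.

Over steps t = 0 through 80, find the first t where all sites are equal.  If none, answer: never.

Answer: 5
Key observation: Synchronization is absorbing here: once all sites are equal they stay equal, and step 5 is the first all-equal step.

Derivation:
t=0: [31, 56, 0, 48, 35, 8]  (not all equal)
t=1: [37, 15, 7, 26, 32, 19]  (not all equal)
t=2: [38, 33, 22, 39, 37, 34]  (not all equal)
t=3: [39, 40, 39, 38, 39, 40]  (not all equal)
t=4: [38, 37, 37, 38, 37, 37]  (not all equal)
t=5: [39, 39, 39, 39, 39, 39]  (all equal)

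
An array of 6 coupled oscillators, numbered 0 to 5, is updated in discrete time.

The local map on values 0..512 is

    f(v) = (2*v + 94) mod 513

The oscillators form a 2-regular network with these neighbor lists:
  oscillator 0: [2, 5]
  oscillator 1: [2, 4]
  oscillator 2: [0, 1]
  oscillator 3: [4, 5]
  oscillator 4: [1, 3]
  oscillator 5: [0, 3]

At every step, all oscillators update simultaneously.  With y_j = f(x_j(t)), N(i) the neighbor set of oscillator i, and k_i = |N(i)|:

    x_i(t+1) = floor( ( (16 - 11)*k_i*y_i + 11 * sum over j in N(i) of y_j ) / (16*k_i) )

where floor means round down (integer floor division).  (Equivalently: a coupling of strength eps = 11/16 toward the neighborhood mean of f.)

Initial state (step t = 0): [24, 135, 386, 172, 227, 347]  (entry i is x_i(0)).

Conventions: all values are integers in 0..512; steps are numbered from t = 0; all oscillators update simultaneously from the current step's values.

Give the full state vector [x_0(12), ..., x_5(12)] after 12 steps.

Answer: [291, 263, 144, 370, 223, 251]

Derivation:
t=0: [24, 135, 386, 172, 227, 347]
t=1: [260, 247, 284, 243, 286, 285]
t=2: [134, 127, 107, 125, 96, 104]
t=3: [322, 312, 340, 309, 327, 337]
t=4: [247, 234, 229, 230, 212, 225]
t=5: [47, 30, 54, 25, 32, 49]
t=6: [194, 171, 180, 165, 151, 174]
t=7: [458, 428, 457, 420, 419, 449]
t=8: [490, 450, 475, 440, 425, 465]
t=9: [196, 304, 187, 467, 458, 334]
t=10: [398, 390, 378, 257, 220, 245]
t=11: [258, 235, 359, 61, 163, 184]
t=12: [291, 263, 144, 370, 223, 251]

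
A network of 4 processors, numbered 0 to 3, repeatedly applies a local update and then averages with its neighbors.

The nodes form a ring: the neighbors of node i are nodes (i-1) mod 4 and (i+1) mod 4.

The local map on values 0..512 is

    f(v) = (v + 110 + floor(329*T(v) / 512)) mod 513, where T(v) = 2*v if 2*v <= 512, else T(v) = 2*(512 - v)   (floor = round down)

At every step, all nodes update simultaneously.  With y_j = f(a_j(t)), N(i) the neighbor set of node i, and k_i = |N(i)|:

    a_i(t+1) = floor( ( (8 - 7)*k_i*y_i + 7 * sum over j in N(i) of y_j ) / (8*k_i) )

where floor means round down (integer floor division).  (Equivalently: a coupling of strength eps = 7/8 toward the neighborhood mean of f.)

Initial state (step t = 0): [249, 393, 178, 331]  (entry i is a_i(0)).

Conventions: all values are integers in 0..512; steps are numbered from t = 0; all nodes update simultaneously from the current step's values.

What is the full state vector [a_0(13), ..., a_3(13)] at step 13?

Simulating step by step:
t=0: [249, 393, 178, 331]
t=1: [152, 91, 132, 93]
t=2: [336, 419, 330, 420]
t=3: [138, 156, 138, 156]
t=4: [460, 430, 460, 430]
t=5: [130, 124, 130, 124]
t=6: [394, 405, 394, 405]
t=7: [139, 141, 139, 141]
t=8: [431, 427, 431, 427]
t=9: [132, 132, 132, 132]
t=10: [411, 411, 411, 411]
t=11: [137, 137, 137, 137]
t=12: [423, 423, 423, 423]
t=13: [134, 134, 134, 134]

Answer: [134, 134, 134, 134]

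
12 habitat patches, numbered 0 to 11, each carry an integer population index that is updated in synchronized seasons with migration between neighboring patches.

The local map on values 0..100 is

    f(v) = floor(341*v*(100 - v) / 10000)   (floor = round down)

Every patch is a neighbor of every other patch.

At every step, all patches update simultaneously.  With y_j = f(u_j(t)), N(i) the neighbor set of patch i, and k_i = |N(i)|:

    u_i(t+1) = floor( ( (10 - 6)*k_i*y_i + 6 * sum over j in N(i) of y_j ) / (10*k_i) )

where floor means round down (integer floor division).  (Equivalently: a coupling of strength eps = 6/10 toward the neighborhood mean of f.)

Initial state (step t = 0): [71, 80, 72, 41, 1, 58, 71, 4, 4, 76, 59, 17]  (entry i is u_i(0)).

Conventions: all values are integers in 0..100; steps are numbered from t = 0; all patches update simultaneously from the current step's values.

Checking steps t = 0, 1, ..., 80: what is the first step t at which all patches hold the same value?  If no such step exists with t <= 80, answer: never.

Answer: 4
Key observation: Synchronization is absorbing here: once all patches are equal they stay equal, and step 4 is the first all-equal step.

Derivation:
t=0: [71, 80, 72, 41, 1, 58, 71, 4, 4, 76, 59, 17]  (not all equal)
t=1: [59, 54, 58, 63, 36, 64, 59, 39, 39, 56, 63, 51]  (not all equal)
t=2: [81, 82, 81, 80, 80, 80, 81, 81, 81, 82, 80, 82]  (not all equal)
t=3: [52, 51, 52, 52, 52, 52, 52, 52, 52, 51, 52, 51]  (not all equal)
t=4: [85, 85, 85, 85, 85, 85, 85, 85, 85, 85, 85, 85]  (all equal)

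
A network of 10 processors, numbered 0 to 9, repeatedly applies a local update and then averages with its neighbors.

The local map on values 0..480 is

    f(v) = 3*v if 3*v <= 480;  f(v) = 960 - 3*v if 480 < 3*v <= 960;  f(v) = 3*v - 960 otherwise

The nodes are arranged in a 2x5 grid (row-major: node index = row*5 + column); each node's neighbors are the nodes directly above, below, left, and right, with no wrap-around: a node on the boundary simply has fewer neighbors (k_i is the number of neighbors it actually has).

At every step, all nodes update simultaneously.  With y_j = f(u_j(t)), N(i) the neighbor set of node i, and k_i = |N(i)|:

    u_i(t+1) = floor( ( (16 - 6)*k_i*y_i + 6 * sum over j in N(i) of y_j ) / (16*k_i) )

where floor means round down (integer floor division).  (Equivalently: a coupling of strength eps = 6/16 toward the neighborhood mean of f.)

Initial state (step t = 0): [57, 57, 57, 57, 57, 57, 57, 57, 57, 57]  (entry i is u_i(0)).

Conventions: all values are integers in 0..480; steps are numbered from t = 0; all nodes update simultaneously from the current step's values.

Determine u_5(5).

Simulating step by step:
t=0: [57, 57, 57, 57, 57, 57, 57, 57, 57, 57]
t=1: [171, 171, 171, 171, 171, 171, 171, 171, 171, 171]
t=2: [447, 447, 447, 447, 447, 447, 447, 447, 447, 447]
t=3: [381, 381, 381, 381, 381, 381, 381, 381, 381, 381]
t=4: [183, 183, 183, 183, 183, 183, 183, 183, 183, 183]
t=5: [411, 411, 411, 411, 411, 411, 411, 411, 411, 411]

Answer: u_5(5) = 411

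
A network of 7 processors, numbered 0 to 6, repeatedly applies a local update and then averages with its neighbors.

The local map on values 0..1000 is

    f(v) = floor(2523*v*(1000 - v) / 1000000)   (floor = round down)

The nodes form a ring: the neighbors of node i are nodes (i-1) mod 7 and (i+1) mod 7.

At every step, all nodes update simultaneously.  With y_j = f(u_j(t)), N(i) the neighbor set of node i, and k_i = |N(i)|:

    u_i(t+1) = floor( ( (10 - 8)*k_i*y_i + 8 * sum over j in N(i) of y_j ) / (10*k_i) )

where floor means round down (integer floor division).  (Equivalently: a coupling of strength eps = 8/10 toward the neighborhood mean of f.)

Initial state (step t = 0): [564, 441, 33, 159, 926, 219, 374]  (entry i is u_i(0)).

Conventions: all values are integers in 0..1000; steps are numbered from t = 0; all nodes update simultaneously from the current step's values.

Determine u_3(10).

Answer: u_3(10) = 603

Derivation:
t=0: [564, 441, 33, 159, 926, 219, 374]
t=1: [608, 404, 399, 168, 341, 391, 538]
t=2: [613, 603, 504, 538, 494, 597, 605]
t=3: [601, 611, 618, 629, 619, 614, 602]
t=4: [602, 599, 593, 593, 593, 599, 601]
t=5: [605, 606, 607, 608, 607, 606, 605]
t=6: [602, 601, 601, 601, 601, 601, 602]
t=7: [604, 604, 605, 605, 605, 604, 604]
t=8: [603, 602, 602, 602, 602, 602, 603]
t=9: [603, 603, 604, 604, 604, 603, 603]
t=10: [603, 603, 603, 603, 603, 603, 603]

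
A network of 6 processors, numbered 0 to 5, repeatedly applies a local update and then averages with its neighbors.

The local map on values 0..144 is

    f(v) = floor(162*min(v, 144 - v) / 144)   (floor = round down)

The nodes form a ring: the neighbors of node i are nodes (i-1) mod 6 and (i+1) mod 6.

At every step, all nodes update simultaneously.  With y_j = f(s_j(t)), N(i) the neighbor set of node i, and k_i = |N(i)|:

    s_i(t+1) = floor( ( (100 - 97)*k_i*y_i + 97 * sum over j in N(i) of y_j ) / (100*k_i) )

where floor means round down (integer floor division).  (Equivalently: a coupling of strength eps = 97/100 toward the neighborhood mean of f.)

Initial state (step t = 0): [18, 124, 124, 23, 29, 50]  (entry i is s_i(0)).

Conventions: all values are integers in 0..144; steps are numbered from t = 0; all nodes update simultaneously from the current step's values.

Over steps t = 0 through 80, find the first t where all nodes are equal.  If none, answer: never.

Answer: 12
Key observation: Synchronization is absorbing here: once all nodes are equal they stay equal, and step 12 is the first all-equal step.

Derivation:
t=0: [18, 124, 124, 23, 29, 50]  (not all equal)
t=1: [38, 21, 23, 26, 40, 26]  (not all equal)
t=2: [26, 33, 25, 34, 29, 43]  (not all equal)
t=3: [42, 28, 37, 30, 42, 31]  (not all equal)
t=4: [32, 43, 32, 43, 33, 46]  (not all equal)
t=5: [49, 36, 47, 36, 49, 36]  (not all equal)
t=6: [40, 53, 40, 53, 40, 54]  (not all equal)
t=7: [59, 45, 58, 45, 59, 45]  (not all equal)
t=8: [50, 65, 50, 65, 50, 65]  (not all equal)
t=9: [72, 56, 72, 56, 72, 56]  (not all equal)
t=10: [63, 80, 63, 80, 63, 80]  (not all equal)
t=11: [71, 70, 71, 70, 71, 70]  (not all equal)
t=12: [78, 78, 78, 78, 78, 78]  (all equal)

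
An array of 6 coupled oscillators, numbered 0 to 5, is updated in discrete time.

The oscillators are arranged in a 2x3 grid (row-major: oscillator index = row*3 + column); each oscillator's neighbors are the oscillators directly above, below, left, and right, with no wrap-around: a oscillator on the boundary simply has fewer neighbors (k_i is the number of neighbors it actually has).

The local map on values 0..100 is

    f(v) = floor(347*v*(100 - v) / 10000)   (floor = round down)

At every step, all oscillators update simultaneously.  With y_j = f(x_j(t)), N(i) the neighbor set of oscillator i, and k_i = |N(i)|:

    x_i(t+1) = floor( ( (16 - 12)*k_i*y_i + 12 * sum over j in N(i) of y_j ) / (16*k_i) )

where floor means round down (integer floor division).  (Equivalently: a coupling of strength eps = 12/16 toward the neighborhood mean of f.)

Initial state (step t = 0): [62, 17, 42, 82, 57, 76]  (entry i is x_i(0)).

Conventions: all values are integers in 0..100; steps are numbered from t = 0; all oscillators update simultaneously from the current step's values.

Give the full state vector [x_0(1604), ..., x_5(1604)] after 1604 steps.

Simulating step by step:
t=0: [62, 17, 42, 82, 57, 76]
t=1: [57, 74, 62, 75, 61, 79]
t=2: [70, 78, 66, 78, 67, 75]
t=3: [62, 71, 65, 70, 64, 73]
t=4: [73, 77, 71, 78, 72, 75]
t=5: [62, 67, 65, 66, 63, 68]
t=6: [77, 78, 76, 79, 77, 78]
t=7: [58, 61, 60, 60, 59, 61]
t=8: [82, 83, 82, 83, 82, 82]
t=9: [48, 50, 49, 50, 49, 51]
t=10: [86, 86, 86, 86, 86, 86]
t=11: [41, 41, 41, 41, 41, 41]
t=12: [83, 83, 83, 83, 83, 83]
t=13: [48, 48, 48, 48, 48, 48]
t=14: [86, 86, 86, 86, 86, 86]

Answer: [83, 83, 83, 83, 83, 83]
Key observation: The state at step 10, [86, 86, 86, 86, 86, 86], reappears at step 14: the system is in a cycle of period 4 from step 10 on.  Therefore the state at step 1604 equals the state at step 10 + ((1604 - 10) mod 4) = 12, which is [83, 83, 83, 83, 83, 83].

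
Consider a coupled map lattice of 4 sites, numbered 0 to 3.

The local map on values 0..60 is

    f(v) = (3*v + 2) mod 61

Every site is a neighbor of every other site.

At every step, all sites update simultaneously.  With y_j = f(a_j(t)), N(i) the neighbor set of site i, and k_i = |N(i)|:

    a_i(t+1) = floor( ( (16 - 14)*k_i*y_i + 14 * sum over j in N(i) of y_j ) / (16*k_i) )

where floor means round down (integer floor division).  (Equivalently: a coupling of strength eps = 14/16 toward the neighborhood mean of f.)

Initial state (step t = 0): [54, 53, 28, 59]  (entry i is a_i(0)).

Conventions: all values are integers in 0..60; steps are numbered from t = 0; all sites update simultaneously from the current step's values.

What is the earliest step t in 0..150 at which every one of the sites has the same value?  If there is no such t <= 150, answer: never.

Answer: 6
Key observation: Synchronization is absorbing here: once all sites are equal they stay equal, and step 6 is the first all-equal step.

Derivation:
t=0: [54, 53, 28, 59]  (not all equal)
t=1: [40, 41, 43, 38]  (not all equal)
t=2: [19, 19, 18, 10]  (not all equal)
t=3: [50, 50, 50, 54]  (not all equal)
t=4: [33, 33, 33, 31]  (not all equal)
t=5: [38, 38, 38, 39]  (not all equal)
t=6: [55, 55, 55, 55]  (all equal)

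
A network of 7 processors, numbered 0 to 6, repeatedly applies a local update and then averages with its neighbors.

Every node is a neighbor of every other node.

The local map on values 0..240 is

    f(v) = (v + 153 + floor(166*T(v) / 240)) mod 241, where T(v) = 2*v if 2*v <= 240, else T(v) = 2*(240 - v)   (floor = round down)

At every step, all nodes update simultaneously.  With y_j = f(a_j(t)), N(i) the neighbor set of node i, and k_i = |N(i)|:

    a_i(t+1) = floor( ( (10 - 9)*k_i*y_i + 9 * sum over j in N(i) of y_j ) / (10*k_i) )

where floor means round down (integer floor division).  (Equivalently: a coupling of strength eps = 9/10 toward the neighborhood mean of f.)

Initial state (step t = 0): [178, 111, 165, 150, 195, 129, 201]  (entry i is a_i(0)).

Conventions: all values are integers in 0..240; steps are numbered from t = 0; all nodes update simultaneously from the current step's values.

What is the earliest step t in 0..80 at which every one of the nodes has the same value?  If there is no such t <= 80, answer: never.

Answer: 2
Key observation: Synchronization is absorbing here: once all nodes are equal they stay equal, and step 2 is the first all-equal step.

Derivation:
t=0: [178, 111, 165, 150, 195, 129, 201]  (not all equal)
t=1: [178, 178, 177, 177, 178, 177, 178]  (not all equal)
t=2: [175, 175, 175, 175, 175, 175, 175]  (all equal)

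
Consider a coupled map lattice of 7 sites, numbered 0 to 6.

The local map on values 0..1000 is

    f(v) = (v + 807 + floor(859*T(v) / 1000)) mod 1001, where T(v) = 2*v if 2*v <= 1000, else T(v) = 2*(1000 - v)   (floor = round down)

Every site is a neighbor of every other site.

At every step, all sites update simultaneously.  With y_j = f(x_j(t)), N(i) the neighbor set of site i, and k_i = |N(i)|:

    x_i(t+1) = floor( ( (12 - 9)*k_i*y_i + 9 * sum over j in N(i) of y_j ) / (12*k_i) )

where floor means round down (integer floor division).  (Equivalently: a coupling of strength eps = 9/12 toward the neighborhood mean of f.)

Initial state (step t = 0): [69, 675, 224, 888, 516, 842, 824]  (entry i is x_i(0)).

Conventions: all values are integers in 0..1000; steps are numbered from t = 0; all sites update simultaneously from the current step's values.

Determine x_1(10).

Simulating step by step:
t=0: [69, 675, 224, 888, 516, 842, 824]
t=1: [666, 546, 593, 652, 560, 656, 658]
t=2: [73, 84, 80, 75, 83, 74, 74]
t=3: [14, 18, 17, 15, 18, 15, 15]
t=4: [849, 850, 850, 849, 850, 849, 849]
t=5: [913, 913, 913, 913, 913, 913, 913]
t=6: [868, 868, 868, 868, 868, 868, 868]
t=7: [900, 900, 900, 900, 900, 900, 900]
t=8: [877, 877, 877, 877, 877, 877, 877]
t=9: [894, 894, 894, 894, 894, 894, 894]
t=10: [882, 882, 882, 882, 882, 882, 882]

Answer: x_1(10) = 882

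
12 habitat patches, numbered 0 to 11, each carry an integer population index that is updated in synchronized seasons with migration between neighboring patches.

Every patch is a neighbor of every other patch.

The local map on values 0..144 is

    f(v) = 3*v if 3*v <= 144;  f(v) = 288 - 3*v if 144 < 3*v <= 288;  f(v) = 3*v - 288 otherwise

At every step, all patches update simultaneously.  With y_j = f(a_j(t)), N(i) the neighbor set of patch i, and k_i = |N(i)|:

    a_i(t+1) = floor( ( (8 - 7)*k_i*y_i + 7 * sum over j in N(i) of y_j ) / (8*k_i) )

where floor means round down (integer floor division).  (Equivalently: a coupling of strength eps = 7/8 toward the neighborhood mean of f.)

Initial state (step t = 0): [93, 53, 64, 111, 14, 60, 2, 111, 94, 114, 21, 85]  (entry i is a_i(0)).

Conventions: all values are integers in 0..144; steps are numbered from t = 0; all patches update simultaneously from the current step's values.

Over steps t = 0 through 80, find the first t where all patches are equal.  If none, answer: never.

Simulating step by step:
t=0: [93, 53, 64, 111, 14, 60, 2, 111, 94, 114, 21, 85]  (not all equal)
t=1: [51, 56, 54, 52, 52, 55, 50, 52, 50, 53, 53, 52]  (not all equal)
t=2: [130, 130, 130, 130, 130, 130, 130, 130, 130, 130, 130, 130]  (all equal)

Answer: 2
Key observation: Synchronization is absorbing here: once all patches are equal they stay equal, and step 2 is the first all-equal step.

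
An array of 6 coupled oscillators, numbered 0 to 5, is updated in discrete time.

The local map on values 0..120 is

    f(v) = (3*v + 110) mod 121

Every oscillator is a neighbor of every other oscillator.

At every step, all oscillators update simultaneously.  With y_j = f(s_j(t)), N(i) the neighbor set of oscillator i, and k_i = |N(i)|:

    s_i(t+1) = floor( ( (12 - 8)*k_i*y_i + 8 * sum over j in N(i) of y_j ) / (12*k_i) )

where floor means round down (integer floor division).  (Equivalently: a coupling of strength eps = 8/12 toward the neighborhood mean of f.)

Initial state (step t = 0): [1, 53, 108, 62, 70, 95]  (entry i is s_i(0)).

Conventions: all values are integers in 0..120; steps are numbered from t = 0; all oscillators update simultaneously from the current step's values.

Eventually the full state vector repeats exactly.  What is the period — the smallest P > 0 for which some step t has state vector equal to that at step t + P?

Simulating step by step:
t=0: [1, 53, 108, 62, 70, 95]
t=1: [72, 55, 64, 60, 65, 56]
t=2: [60, 49, 55, 52, 55, 50]
t=3: [32, 25, 29, 27, 29, 26]
t=4: [75, 71, 73, 72, 73, 71]
t=5: [87, 84, 85, 85, 85, 84]
t=6: [35, 57, 34, 34, 34, 57]
t=7: [78, 67, 77, 77, 77, 67]
t=8: [92, 85, 91, 91, 91, 85]
t=9: [16, 12, 15, 15, 15, 12]
t=10: [32, 30, 32, 32, 32, 30]
t=11: [83, 82, 83, 83, 83, 82]
t=12: [116, 115, 116, 116, 116, 115]
t=13: [94, 93, 94, 94, 94, 93]
t=14: [28, 27, 28, 28, 28, 27]
t=15: [72, 71, 72, 72, 72, 71]
t=16: [83, 82, 83, 83, 83, 82]

Answer: 5
Key observation: The state at step 11, [83, 82, 83, 83, 83, 82], reappears at step 16 — and no state repeats earlier — so the cycle the system enters has period 5.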